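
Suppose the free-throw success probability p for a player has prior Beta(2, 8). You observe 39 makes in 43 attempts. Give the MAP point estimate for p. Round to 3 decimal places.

Prior: Beta(2, 8).
Data: 39 successes in 43 trials. The binomial likelihood contributes p^39(1−p)^4, so the posterior is Beta(2+39, 8+4) = Beta(41, 12).
For Beta(a, b) with a, b > 1 the mode is (a−1)/(a+b−2) = 40/51 ≈ 0.784.

p̂_MAP = 0.784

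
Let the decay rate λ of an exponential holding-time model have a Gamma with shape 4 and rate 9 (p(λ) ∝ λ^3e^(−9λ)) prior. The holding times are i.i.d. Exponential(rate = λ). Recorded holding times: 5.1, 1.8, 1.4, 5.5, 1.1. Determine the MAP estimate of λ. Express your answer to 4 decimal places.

The Exponential(rate=λ) likelihood is ∝ λ^n e^(−λΣtᵢ). Here n = 5 and Σtᵢ = 5.1 + 1.8 + 1.4 + 5.5 + 1.1 = 14.9.
Posterior ∝ λ^3e^(−9λ) · λ^5e^(−14.9λ) = λ^8e^(−23.9λ), i.e. Gamma(9, 23.9).
Mode = (a−1)/b = 8/23.9 ≈ 0.3347.

λ̂_MAP = 0.3347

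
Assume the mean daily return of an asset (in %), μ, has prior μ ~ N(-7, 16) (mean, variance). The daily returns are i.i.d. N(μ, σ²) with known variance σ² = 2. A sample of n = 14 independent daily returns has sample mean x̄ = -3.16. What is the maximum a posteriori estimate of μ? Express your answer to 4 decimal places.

μ̂_MAP = -3.1940

n = 14, x̄ = -3.16.
For a Normal prior and Normal likelihood with known variance, the posterior is Normal; its mode equals its mean, the precision-weighted average.
Prior precision 1/σ₀² = 1/16 = 0.0625; data precision n/σ² = 14/2 = 7.
μ̂ = (0.0625·(-7) + 7·(-3.16)) / (0.0625 + 7) = (-22.5575)/7.0625 = -9023/2825 ≈ -3.1940.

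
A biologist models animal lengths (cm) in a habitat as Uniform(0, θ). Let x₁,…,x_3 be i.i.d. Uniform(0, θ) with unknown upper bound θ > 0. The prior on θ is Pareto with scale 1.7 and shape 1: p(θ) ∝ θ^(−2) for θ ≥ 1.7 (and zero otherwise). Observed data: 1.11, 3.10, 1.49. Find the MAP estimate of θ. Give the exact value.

The Uniform(0, θ) likelihood is θ^(−n) for θ ≥ max(xᵢ), zero otherwise. Here max(xᵢ) = 3.10.
Posterior ∝ θ^(−2) · θ^(−3) = θ^(−5) on θ ≥ max(1.7, 3.10) = 3.10.
This density is strictly decreasing in θ, so the posterior mode lies at the lower boundary of the support.

θ̂_MAP = 3.10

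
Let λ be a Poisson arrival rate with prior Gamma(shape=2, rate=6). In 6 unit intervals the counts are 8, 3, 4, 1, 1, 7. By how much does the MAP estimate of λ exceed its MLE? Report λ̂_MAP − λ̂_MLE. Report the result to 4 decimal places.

MAP − MLE = -1.9167

Σxᵢ = 24. Posterior is Gamma(26, 12); MAP = (26−1)/12 = 25/12 ≈ 2.08333.
MLE = x̄ = 24/6 ≈ 4.00000.
Difference = 25/12 − 24/6 = -23/12 ≈ -1.9167.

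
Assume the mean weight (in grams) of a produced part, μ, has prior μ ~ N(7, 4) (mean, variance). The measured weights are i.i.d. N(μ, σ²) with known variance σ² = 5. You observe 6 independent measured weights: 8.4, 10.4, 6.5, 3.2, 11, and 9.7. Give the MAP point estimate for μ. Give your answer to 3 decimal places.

μ̂_MAP = 7.993

n = 6; x̄ = (8.4 + 10.4 + 6.5 + 3.2 + 11 + 9.7)/6 = 49.2/6 = 8.2.
For a Normal prior and Normal likelihood with known variance, the posterior is Normal; its mode equals its mean, the precision-weighted average.
Prior precision 1/σ₀² = 1/4 = 0.25; data precision n/σ² = 6/5 = 1.2.
μ̂ = (0.25·7 + 1.2·8.2) / (0.25 + 1.2) = 11.59/1.45 = 1159/145 ≈ 7.993.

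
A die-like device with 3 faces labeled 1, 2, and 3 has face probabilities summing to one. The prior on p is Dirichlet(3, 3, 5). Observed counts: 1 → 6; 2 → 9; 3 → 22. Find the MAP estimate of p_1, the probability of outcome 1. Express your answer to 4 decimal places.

MAP estimate: 0.1778

The posterior is Dirichlet(αᵢ + nᵢ) = Dirichlet(9, 12, 27).
For a Dirichlet(a₁,…,a_K) with all aᵢ > 1, the mode has j-th component (aⱼ − 1)/(Σaᵢ − K).
Here Σaᵢ = 48 and K = 3, so p_1 = (9 − 1)/(48 − 3) = 8/45 ≈ 0.1778.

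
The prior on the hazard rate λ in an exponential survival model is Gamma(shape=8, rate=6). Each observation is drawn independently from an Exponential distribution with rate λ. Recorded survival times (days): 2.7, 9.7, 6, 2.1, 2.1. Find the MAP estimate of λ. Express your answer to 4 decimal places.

The Exponential(rate=λ) likelihood is ∝ λ^n e^(−λΣtᵢ). Here n = 5 and Σtᵢ = 2.7 + 9.7 + 6 + 2.1 + 2.1 = 22.6.
Posterior ∝ λ^7e^(−6λ) · λ^5e^(−22.6λ) = λ^12e^(−28.6λ), i.e. Gamma(13, 28.6).
Mode = (a−1)/b = 12/28.6 ≈ 0.4196.

λ̂_MAP = 0.4196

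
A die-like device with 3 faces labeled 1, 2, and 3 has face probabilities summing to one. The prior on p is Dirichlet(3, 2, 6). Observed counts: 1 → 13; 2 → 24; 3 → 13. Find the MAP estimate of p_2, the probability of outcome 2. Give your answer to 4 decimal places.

The posterior is Dirichlet(αᵢ + nᵢ) = Dirichlet(16, 26, 19).
For a Dirichlet(a₁,…,a_K) with all aᵢ > 1, the mode has j-th component (aⱼ − 1)/(Σaᵢ − K).
Here Σaᵢ = 61 and K = 3, so p_2 = (26 − 1)/(61 − 3) = 25/58 ≈ 0.4310.

MAP estimate: 0.4310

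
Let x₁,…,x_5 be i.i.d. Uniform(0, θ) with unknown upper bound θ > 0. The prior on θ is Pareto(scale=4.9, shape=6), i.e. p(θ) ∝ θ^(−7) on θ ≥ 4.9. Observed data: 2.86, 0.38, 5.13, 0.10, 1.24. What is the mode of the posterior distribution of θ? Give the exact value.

θ̂_MAP = 5.13

The Uniform(0, θ) likelihood is θ^(−n) for θ ≥ max(xᵢ), zero otherwise. Here max(xᵢ) = 5.13.
Posterior ∝ θ^(−7) · θ^(−5) = θ^(−12) on θ ≥ max(4.9, 5.13) = 5.13.
This density is strictly decreasing in θ, so the posterior mode lies at the lower boundary of the support.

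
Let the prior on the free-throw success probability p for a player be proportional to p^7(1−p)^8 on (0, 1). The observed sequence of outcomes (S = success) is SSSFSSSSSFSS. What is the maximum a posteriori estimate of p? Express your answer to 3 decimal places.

p̂_MAP = 0.630

The prior density ∝ p^7(1−p)^8 is the kernel of Beta(8, 9).
Data: 10 successes in 12 trials (from the sequence). The binomial likelihood contributes p^10(1−p)^2, so the posterior is Beta(8+10, 9+2) = Beta(18, 11).
For Beta(a, b) with a, b > 1 the mode is (a−1)/(a+b−2) = 17/27 ≈ 0.630.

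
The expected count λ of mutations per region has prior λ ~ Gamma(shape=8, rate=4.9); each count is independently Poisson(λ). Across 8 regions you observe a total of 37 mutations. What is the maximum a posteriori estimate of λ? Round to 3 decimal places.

Σxᵢ = 37, n = 8.
Posterior ∝ λ^7e^(−4.9λ) · λ^37e^(−8λ) = λ^44e^(−12.9λ), i.e. Gamma(shape=45, rate=12.9).
The mode of a Gamma(a, b) with a ≥ 1 (shape–rate) is (a−1)/b = 44/12.9 ≈ 3.411.

λ̂_MAP = 3.411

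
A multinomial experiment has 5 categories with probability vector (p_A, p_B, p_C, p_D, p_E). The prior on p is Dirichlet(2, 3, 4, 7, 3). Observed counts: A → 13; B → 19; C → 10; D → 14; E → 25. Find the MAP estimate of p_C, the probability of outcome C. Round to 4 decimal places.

The posterior is Dirichlet(αᵢ + nᵢ) = Dirichlet(15, 22, 14, 21, 28).
For a Dirichlet(a₁,…,a_K) with all aᵢ > 1, the mode has j-th component (aⱼ − 1)/(Σaᵢ − K).
Here Σaᵢ = 100 and K = 5, so p_C = (14 − 1)/(100 − 5) = 13/95 ≈ 0.1368.

MAP estimate of p_C = 0.1368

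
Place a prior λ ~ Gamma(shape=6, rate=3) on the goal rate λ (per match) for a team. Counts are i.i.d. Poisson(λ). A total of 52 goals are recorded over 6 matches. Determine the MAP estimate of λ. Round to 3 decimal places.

λ̂_MAP = 6.333

Σxᵢ = 52, n = 6.
Posterior ∝ λ^5e^(−3λ) · λ^52e^(−6λ) = λ^57e^(−9λ), i.e. Gamma(shape=58, rate=9).
The mode of a Gamma(a, b) with a ≥ 1 (shape–rate) is (a−1)/b = 57/9 ≈ 6.333.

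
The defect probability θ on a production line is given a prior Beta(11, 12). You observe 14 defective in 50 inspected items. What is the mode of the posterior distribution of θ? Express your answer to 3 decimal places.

θ̂_MAP = 0.338

Prior: Beta(11, 12).
Data: 14 successes in 50 trials. The binomial likelihood contributes θ^14(1−θ)^36, so the posterior is Beta(11+14, 12+36) = Beta(25, 48).
For Beta(a, b) with a, b > 1 the mode is (a−1)/(a+b−2) = 24/71 ≈ 0.338.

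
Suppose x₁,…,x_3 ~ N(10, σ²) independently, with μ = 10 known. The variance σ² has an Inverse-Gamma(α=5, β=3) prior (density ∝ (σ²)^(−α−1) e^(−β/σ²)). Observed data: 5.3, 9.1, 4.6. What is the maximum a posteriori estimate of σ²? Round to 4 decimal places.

Sum of squared deviations about the known mean: SS = (5.3−10)² + (9.1−10)² + (4.6−10)² = 52.06.
The Normal likelihood contributes (σ²)^(−n/2) exp(−SS/(2σ²)), so the posterior is Inverse-Gamma(α + n/2, β + SS/2) = Inverse-Gamma(6.5, 29.03).
The mode of Inverse-Gamma(a, b) is b/(a+1) = 29.03/7.5 ≈ 3.8707.

σ̂²_MAP = 3.8707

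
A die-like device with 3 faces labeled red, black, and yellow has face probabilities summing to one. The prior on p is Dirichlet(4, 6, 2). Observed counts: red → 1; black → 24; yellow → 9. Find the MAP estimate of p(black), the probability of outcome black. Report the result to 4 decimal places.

The posterior is Dirichlet(αᵢ + nᵢ) = Dirichlet(5, 30, 11).
For a Dirichlet(a₁,…,a_K) with all aᵢ > 1, the mode has j-th component (aⱼ − 1)/(Σaᵢ − K).
Here Σaᵢ = 46 and K = 3, so p(black) = (30 − 1)/(46 − 3) = 29/43 ≈ 0.6744.

MAP estimate of p(black) = 0.6744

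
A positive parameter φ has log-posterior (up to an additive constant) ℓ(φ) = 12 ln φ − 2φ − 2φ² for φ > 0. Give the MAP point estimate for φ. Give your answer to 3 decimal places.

φ̂_MAP = 1.500

ℓ'(φ) = 12/φ − 2 − 4φ. Setting this to zero and multiplying by φ: 4φ² + 2φ − 12 = 0.
φ = (−2 + √(2² + 4·4·12)) / (2·4) = (−2 + √196) / 8 = (−2 + 14)/8 = 3/2.
ℓ''(φ) = −12/φ² − 4 < 0, confirming a maximum.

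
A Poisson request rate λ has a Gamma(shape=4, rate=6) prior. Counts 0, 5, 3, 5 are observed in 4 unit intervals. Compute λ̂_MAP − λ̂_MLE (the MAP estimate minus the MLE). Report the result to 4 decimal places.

MAP − MLE = -1.6500

Σxᵢ = 13. Posterior is Gamma(17, 10); MAP = (17−1)/10 = 16/10 ≈ 1.60000.
MLE = x̄ = 13/4 ≈ 3.25000.
Difference = 16/10 − 13/4 = -33/20 ≈ -1.6500.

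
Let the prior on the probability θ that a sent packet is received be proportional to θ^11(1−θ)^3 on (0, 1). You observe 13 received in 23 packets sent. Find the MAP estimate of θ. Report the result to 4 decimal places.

The prior density ∝ θ^11(1−θ)^3 is the kernel of Beta(12, 4).
Data: 13 successes in 23 trials. The binomial likelihood contributes θ^13(1−θ)^10, so the posterior is Beta(12+13, 4+10) = Beta(25, 14).
For Beta(a, b) with a, b > 1 the mode is (a−1)/(a+b−2) = 24/37 ≈ 0.6486.

θ̂_MAP = 0.6486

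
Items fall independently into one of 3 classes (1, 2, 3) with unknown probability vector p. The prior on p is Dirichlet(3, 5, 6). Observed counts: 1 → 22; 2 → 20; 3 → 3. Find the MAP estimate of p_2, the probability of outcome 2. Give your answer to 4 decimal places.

MAP estimate: 0.4286

The posterior is Dirichlet(αᵢ + nᵢ) = Dirichlet(25, 25, 9).
For a Dirichlet(a₁,…,a_K) with all aᵢ > 1, the mode has j-th component (aⱼ − 1)/(Σaᵢ − K).
Here Σaᵢ = 59 and K = 3, so p_2 = (25 − 1)/(59 − 3) = 24/56 ≈ 0.4286.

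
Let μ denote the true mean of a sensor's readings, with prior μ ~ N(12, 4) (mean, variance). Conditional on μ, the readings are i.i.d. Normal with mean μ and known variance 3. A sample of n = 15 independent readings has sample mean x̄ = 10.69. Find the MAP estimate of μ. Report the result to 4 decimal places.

n = 15, x̄ = 10.69.
For a Normal prior and Normal likelihood with known variance, the posterior is Normal; its mode equals its mean, the precision-weighted average.
Prior precision 1/σ₀² = 1/4 = 0.25; data precision n/σ² = 15/3 = 5.
μ̂ = (0.25·12 + 5·10.69) / (0.25 + 5) = 56.45/5.25 = 1129/105 ≈ 10.7524.

μ̂_MAP = 10.7524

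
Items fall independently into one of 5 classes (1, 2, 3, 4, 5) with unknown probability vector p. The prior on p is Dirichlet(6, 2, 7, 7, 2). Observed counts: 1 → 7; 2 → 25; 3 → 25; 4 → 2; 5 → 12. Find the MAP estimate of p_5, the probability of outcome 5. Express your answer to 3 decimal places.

MAP estimate: 0.144

The posterior is Dirichlet(αᵢ + nᵢ) = Dirichlet(13, 27, 32, 9, 14).
For a Dirichlet(a₁,…,a_K) with all aᵢ > 1, the mode has j-th component (aⱼ − 1)/(Σaᵢ − K).
Here Σaᵢ = 95 and K = 5, so p_5 = (14 − 1)/(95 − 5) = 13/90 ≈ 0.144.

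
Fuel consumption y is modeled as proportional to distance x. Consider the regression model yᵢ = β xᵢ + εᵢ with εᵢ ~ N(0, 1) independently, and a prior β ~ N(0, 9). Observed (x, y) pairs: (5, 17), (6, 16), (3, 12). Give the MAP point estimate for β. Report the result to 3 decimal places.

log p(β | y) = −Σ(yᵢ − βxᵢ)²/(2·1) − β²/(2·9) + const.
Setting the derivative to zero: Σxᵢ(yᵢ − βxᵢ)/1 − β/9 = 0, so β = Σxᵢyᵢ / (Σxᵢ² + σ²/τ²).
Σxᵢyᵢ = 5·17 + 6·16 + 3·12 = 217; Σxᵢ² = 70; σ²/τ² = 1/9.
β̂_MAP = 217 / (70 + 1/9) = 217/(631/9) = 1953/631 ≈ 3.095.

β̂_MAP = 3.095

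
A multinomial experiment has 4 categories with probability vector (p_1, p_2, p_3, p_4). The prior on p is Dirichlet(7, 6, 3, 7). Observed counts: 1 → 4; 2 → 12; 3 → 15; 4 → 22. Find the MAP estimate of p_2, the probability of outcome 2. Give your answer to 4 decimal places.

The posterior is Dirichlet(αᵢ + nᵢ) = Dirichlet(11, 18, 18, 29).
For a Dirichlet(a₁,…,a_K) with all aᵢ > 1, the mode has j-th component (aⱼ − 1)/(Σaᵢ − K).
Here Σaᵢ = 76 and K = 4, so p_2 = (18 − 1)/(76 − 4) = 17/72 ≈ 0.2361.

MAP estimate: 0.2361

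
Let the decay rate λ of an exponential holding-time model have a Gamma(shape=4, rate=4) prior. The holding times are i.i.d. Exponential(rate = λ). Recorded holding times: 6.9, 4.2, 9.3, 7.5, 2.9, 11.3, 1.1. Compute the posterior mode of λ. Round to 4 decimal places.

λ̂_MAP = 0.2119

The Exponential(rate=λ) likelihood is ∝ λ^n e^(−λΣtᵢ). Here n = 7 and Σtᵢ = 6.9 + 4.2 + 9.3 + 7.5 + 2.9 + 11.3 + 1.1 = 43.2.
Posterior ∝ λ^3e^(−4λ) · λ^7e^(−43.2λ) = λ^10e^(−47.2λ), i.e. Gamma(11, 47.2).
Mode = (a−1)/b = 10/47.2 ≈ 0.2119.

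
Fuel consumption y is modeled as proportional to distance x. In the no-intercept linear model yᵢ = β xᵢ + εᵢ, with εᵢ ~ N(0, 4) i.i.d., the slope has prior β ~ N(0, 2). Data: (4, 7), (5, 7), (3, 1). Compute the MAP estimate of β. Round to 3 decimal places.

β̂_MAP = 1.269

log p(β | y) = −Σ(yᵢ − βxᵢ)²/(2·4) − β²/(2·2) + const.
Setting the derivative to zero: Σxᵢ(yᵢ − βxᵢ)/4 − β/2 = 0, so β = Σxᵢyᵢ / (Σxᵢ² + σ²/τ²).
Σxᵢyᵢ = 4·7 + 5·7 + 3·1 = 66; Σxᵢ² = 50; σ²/τ² = 2.
β̂_MAP = 66 / (50 + 2) = 66/52 ≈ 1.269.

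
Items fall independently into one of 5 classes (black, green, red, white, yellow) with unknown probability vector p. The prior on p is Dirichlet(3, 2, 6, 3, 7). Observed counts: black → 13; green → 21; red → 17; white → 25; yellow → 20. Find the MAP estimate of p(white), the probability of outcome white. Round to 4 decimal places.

The posterior is Dirichlet(αᵢ + nᵢ) = Dirichlet(16, 23, 23, 28, 27).
For a Dirichlet(a₁,…,a_K) with all aᵢ > 1, the mode has j-th component (aⱼ − 1)/(Σaᵢ − K).
Here Σaᵢ = 117 and K = 5, so p(white) = (28 − 1)/(117 − 5) = 27/112 ≈ 0.2411.

MAP estimate of p(white) = 0.2411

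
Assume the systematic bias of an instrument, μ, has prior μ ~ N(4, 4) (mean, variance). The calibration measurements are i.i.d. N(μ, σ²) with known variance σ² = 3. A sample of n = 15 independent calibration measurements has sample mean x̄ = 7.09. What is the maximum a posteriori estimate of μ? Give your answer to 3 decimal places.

μ̂_MAP = 6.943

n = 15, x̄ = 7.09.
For a Normal prior and Normal likelihood with known variance, the posterior is Normal; its mode equals its mean, the precision-weighted average.
Prior precision 1/σ₀² = 1/4 = 0.25; data precision n/σ² = 15/3 = 5.
μ̂ = (0.25·4 + 5·7.09) / (0.25 + 5) = 36.45/5.25 = 243/35 ≈ 6.943.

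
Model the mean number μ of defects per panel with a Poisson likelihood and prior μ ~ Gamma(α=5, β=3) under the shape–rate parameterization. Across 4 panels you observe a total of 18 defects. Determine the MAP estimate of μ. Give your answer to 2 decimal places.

μ̂_MAP = 3.14

Σxᵢ = 18, n = 4.
Posterior ∝ μ^4e^(−3μ) · μ^18e^(−4μ) = μ^22e^(−7μ), i.e. Gamma(shape=23, rate=7).
The mode of a Gamma(a, b) with a ≥ 1 (shape–rate) is (a−1)/b = 22/7 ≈ 3.14.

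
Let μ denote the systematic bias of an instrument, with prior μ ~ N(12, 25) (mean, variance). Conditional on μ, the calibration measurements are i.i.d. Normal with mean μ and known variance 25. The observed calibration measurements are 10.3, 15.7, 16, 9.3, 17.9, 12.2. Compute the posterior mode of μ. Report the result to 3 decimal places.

n = 6; x̄ = (10.3 + 15.7 + 16 + 9.3 + 17.9 + 12.2)/6 = 81.4/6 = 407/30 ≈ 13.5667.
For a Normal prior and Normal likelihood with known variance, the posterior is Normal; its mode equals its mean, the precision-weighted average.
Prior precision 1/σ₀² = 1/25 = 0.04; data precision n/σ² = 6/25 = 0.24.
μ̂ = (0.04·12 + 0.24·(407/30)) / (0.04 + 0.24) = 3.736/0.28 = 467/35 ≈ 13.343.

μ̂_MAP = 13.343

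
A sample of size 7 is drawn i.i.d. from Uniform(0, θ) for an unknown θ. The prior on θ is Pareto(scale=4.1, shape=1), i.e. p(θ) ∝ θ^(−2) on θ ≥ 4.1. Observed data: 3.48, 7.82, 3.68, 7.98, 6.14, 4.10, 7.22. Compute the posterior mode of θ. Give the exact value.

The Uniform(0, θ) likelihood is θ^(−n) for θ ≥ max(xᵢ), zero otherwise. Here max(xᵢ) = 7.98.
Posterior ∝ θ^(−2) · θ^(−7) = θ^(−9) on θ ≥ max(4.1, 7.98) = 7.98.
This density is strictly decreasing in θ, so the posterior mode lies at the lower boundary of the support.

θ̂_MAP = 7.98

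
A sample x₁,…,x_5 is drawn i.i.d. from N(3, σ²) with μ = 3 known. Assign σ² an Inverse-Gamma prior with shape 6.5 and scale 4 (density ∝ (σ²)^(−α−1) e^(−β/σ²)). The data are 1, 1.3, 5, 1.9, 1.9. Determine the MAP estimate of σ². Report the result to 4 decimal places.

Sum of squared deviations about the known mean: SS = (1−3)² + (1.3−3)² + (5−3)² + (1.9−3)² + (1.9−3)² = 13.31.
The Normal likelihood contributes (σ²)^(−n/2) exp(−SS/(2σ²)), so the posterior is Inverse-Gamma(α + n/2, β + SS/2) = Inverse-Gamma(9, 10.655).
The mode of Inverse-Gamma(a, b) is b/(a+1) = 10.655/10 ≈ 1.0655.

σ̂²_MAP = 1.0655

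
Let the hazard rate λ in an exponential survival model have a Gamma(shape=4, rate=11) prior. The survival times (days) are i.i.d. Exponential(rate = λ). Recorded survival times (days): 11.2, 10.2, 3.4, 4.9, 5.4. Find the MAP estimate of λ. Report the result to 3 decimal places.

λ̂_MAP = 0.174

The Exponential(rate=λ) likelihood is ∝ λ^n e^(−λΣtᵢ). Here n = 5 and Σtᵢ = 11.2 + 10.2 + 3.4 + 4.9 + 5.4 = 35.1.
Posterior ∝ λ^3e^(−11λ) · λ^5e^(−35.1λ) = λ^8e^(−46.1λ), i.e. Gamma(9, 46.1).
Mode = (a−1)/b = 8/46.1 ≈ 0.174.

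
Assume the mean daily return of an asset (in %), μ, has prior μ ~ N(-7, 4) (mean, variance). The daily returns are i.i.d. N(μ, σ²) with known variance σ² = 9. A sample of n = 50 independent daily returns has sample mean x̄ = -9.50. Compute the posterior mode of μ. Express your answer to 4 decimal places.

μ̂_MAP = -9.3923

n = 50, x̄ = -9.50.
For a Normal prior and Normal likelihood with known variance, the posterior is Normal; its mode equals its mean, the precision-weighted average.
Prior precision 1/σ₀² = 1/4 = 0.25; data precision n/σ² = 50/9.
μ̂ = (0.25·(-7) + (50/9)·(-9.5)) / (0.25 + 50/9) = (-1963/36)/(209/36) = -1963/209 ≈ -9.3923.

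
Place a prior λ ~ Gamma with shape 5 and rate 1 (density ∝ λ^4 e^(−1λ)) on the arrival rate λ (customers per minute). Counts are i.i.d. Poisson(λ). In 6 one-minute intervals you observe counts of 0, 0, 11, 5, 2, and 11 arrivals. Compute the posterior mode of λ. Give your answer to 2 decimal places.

λ̂_MAP = 4.71

Σxᵢ = 0+0+11+5+2+11 = 29, with n = 6.
Posterior ∝ λ^4e^(−1λ) · λ^29e^(−6λ) = λ^33e^(−7λ), i.e. Gamma(shape=34, rate=7).
The mode of a Gamma(a, b) with a ≥ 1 (shape–rate) is (a−1)/b = 33/7 ≈ 4.71.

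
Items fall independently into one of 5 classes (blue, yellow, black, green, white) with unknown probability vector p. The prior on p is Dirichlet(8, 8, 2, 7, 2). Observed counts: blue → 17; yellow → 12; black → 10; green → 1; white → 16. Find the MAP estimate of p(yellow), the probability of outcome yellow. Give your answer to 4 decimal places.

The posterior is Dirichlet(αᵢ + nᵢ) = Dirichlet(25, 20, 12, 8, 18).
For a Dirichlet(a₁,…,a_K) with all aᵢ > 1, the mode has j-th component (aⱼ − 1)/(Σaᵢ − K).
Here Σaᵢ = 83 and K = 5, so p(yellow) = (20 − 1)/(83 − 5) = 19/78 ≈ 0.2436.

MAP estimate of p(yellow) = 0.2436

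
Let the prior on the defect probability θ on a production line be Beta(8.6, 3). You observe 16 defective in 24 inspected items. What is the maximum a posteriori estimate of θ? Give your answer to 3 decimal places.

Prior: Beta(8.6, 3).
Data: 16 successes in 24 trials. The binomial likelihood contributes θ^16(1−θ)^8, so the posterior is Beta(8.6+16, 3+8) = Beta(24.6, 11).
For Beta(a, b) with a, b > 1 the mode is (a−1)/(a+b−2) = 23.6/33.6 ≈ 0.702.

θ̂_MAP = 0.702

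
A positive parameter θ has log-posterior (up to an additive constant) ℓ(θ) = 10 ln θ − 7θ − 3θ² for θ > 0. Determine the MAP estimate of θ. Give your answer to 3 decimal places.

θ̂_MAP = 0.833

ℓ'(θ) = 10/θ − 7 − 6θ. Setting this to zero and multiplying by θ: 6θ² + 7θ − 10 = 0.
θ = (−7 + √(7² + 4·6·10)) / (2·6) = (−7 + √289) / 12 = (−7 + 17)/12 = 5/6.
ℓ''(θ) = −10/θ² − 6 < 0, confirming a maximum.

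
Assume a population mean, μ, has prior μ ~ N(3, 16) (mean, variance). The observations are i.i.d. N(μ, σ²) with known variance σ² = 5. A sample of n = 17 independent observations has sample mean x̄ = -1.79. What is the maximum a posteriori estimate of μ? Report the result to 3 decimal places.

n = 17, x̄ = -1.79.
For a Normal prior and Normal likelihood with known variance, the posterior is Normal; its mode equals its mean, the precision-weighted average.
Prior precision 1/σ₀² = 1/16 = 0.0625; data precision n/σ² = 17/5 = 3.4.
μ̂ = (0.0625·3 + 3.4·(-1.79)) / (0.0625 + 3.4) = (-5.8985)/3.4625 = -11797/6925 ≈ -1.704.

μ̂_MAP = -1.704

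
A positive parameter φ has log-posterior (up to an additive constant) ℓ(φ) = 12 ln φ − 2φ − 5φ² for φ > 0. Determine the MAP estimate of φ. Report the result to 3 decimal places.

φ̂_MAP = 1.000

ℓ'(φ) = 12/φ − 2 − 10φ. Setting this to zero and multiplying by φ: 10φ² + 2φ − 12 = 0.
φ = (−2 + √(2² + 4·10·12)) / (2·10) = (−2 + √484) / 20 = (−2 + 22)/20 = 1.
ℓ''(φ) = −12/φ² − 10 < 0, confirming a maximum.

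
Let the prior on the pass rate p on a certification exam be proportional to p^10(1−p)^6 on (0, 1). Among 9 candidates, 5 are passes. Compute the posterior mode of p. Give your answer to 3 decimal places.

The prior density ∝ p^10(1−p)^6 is the kernel of Beta(11, 7).
Data: 5 successes in 9 trials. The binomial likelihood contributes p^5(1−p)^4, so the posterior is Beta(11+5, 7+4) = Beta(16, 11).
For Beta(a, b) with a, b > 1 the mode is (a−1)/(a+b−2) = 15/25 ≈ 0.600.

p̂_MAP = 0.600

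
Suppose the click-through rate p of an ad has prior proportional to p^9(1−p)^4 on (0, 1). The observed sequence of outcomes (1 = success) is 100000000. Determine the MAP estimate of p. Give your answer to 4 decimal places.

p̂_MAP = 0.4545

The prior density ∝ p^9(1−p)^4 is the kernel of Beta(10, 5).
Data: 1 success in 9 trials (from the sequence). The binomial likelihood contributes p(1−p)^8, so the posterior is Beta(10+1, 5+8) = Beta(11, 13).
For Beta(a, b) with a, b > 1 the mode is (a−1)/(a+b−2) = 10/22 ≈ 0.4545.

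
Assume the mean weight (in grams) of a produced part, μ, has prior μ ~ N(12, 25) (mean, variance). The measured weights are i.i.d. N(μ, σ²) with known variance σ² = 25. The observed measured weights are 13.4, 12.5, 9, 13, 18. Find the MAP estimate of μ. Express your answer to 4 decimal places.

n = 5; x̄ = (13.4 + 12.5 + 9 + 13 + 18)/5 = 65.9/5 = 13.18.
For a Normal prior and Normal likelihood with known variance, the posterior is Normal; its mode equals its mean, the precision-weighted average.
Prior precision 1/σ₀² = 1/25 = 0.04; data precision n/σ² = 5/25 = 0.2.
μ̂ = (0.04·12 + 0.2·13.18) / (0.04 + 0.2) = 3.116/0.24 = 779/60 ≈ 12.9833.

μ̂_MAP = 12.9833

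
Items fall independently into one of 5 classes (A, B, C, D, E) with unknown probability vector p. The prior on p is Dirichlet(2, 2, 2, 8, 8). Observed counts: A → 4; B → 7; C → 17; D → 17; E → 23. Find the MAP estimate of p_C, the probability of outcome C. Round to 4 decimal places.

MAP estimate of p_C = 0.2118

The posterior is Dirichlet(αᵢ + nᵢ) = Dirichlet(6, 9, 19, 25, 31).
For a Dirichlet(a₁,…,a_K) with all aᵢ > 1, the mode has j-th component (aⱼ − 1)/(Σaᵢ − K).
Here Σaᵢ = 90 and K = 5, so p_C = (19 − 1)/(90 − 5) = 18/85 ≈ 0.2118.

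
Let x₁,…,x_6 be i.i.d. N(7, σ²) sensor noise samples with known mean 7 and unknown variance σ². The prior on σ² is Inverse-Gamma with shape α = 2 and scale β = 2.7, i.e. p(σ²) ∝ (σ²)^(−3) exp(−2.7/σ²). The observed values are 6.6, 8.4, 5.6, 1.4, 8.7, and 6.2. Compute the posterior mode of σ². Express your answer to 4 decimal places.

Sum of squared deviations about the known mean: SS = (6.6−7)² + (8.4−7)² + (5.6−7)² + (1.4−7)² + (8.7−7)² + (6.2−7)² = 38.97.
The Normal likelihood contributes (σ²)^(−n/2) exp(−SS/(2σ²)), so the posterior is Inverse-Gamma(α + n/2, β + SS/2) = Inverse-Gamma(5, 22.185).
The mode of Inverse-Gamma(a, b) is b/(a+1) = 22.185/6 ≈ 3.6975.

σ̂²_MAP = 3.6975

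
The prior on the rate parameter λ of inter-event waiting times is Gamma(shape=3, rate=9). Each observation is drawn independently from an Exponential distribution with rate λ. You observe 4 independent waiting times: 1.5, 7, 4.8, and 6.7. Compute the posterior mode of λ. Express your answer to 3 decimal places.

The Exponential(rate=λ) likelihood is ∝ λ^n e^(−λΣtᵢ). Here n = 4 and Σtᵢ = 1.5 + 7 + 4.8 + 6.7 = 20.
Posterior ∝ λ^2e^(−9λ) · λ^4e^(−20λ) = λ^6e^(−29λ), i.e. Gamma(7, 29).
Mode = (a−1)/b = 6/29 ≈ 0.207.

λ̂_MAP = 0.207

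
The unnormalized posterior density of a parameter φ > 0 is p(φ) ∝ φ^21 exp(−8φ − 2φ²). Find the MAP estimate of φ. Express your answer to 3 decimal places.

φ̂_MAP = 1.500

ℓ'(φ) = 21/φ − 8 − 4φ. Setting this to zero and multiplying by φ: 4φ² + 8φ − 21 = 0.
φ = (−8 + √(8² + 4·4·21)) / (2·4) = (−8 + √400) / 8 = (−8 + 20)/8 = 3/2.
ℓ''(φ) = −21/φ² − 4 < 0, confirming a maximum.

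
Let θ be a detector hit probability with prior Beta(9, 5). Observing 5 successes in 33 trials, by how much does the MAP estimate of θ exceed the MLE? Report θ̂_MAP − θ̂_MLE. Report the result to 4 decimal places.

MAP − MLE = 0.1374

Posterior is Beta(14, 33); MAP = (14−1)/(47−2) = 13/45 ≈ 0.28889.
MLE ignores the prior: θ̂_MLE = k/n = 5/33 ≈ 0.15152.
Difference = 13/45 − 5/33 = 68/495 ≈ 0.1374.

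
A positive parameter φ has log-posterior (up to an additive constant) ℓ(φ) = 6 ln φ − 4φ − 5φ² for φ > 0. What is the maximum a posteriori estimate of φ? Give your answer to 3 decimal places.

φ̂_MAP = 0.600

ℓ'(φ) = 6/φ − 4 − 10φ. Setting this to zero and multiplying by φ: 10φ² + 4φ − 6 = 0.
φ = (−4 + √(4² + 4·10·6)) / (2·10) = (−4 + √256) / 20 = (−4 + 16)/20 = 3/5.
ℓ''(φ) = −6/φ² − 10 < 0, confirming a maximum.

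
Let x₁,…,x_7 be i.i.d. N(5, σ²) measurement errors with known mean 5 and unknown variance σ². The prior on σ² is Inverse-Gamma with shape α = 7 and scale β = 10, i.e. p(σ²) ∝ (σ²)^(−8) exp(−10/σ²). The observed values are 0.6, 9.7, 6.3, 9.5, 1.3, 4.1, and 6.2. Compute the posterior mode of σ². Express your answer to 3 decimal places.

σ̂²_MAP = 4.319

Sum of squared deviations about the known mean: SS = (0.6−5)² + (9.7−5)² + (6.3−5)² + (9.5−5)² + (1.3−5)² + (4.1−5)² + (6.2−5)² = 79.33.
The Normal likelihood contributes (σ²)^(−n/2) exp(−SS/(2σ²)), so the posterior is Inverse-Gamma(α + n/2, β + SS/2) = Inverse-Gamma(10.5, 49.665).
The mode of Inverse-Gamma(a, b) is b/(a+1) = 49.665/11.5 ≈ 4.319.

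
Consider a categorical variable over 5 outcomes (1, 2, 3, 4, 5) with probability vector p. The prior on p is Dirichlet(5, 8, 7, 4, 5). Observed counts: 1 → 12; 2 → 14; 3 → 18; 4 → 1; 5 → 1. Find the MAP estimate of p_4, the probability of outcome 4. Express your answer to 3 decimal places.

MAP estimate: 0.057

The posterior is Dirichlet(αᵢ + nᵢ) = Dirichlet(17, 22, 25, 5, 6).
For a Dirichlet(a₁,…,a_K) with all aᵢ > 1, the mode has j-th component (aⱼ − 1)/(Σaᵢ − K).
Here Σaᵢ = 75 and K = 5, so p_4 = (5 − 1)/(75 − 5) = 4/70 ≈ 0.057.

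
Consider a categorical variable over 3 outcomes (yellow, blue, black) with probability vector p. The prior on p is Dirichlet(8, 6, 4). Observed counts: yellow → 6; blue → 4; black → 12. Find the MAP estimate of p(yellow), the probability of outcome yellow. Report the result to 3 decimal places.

The posterior is Dirichlet(αᵢ + nᵢ) = Dirichlet(14, 10, 16).
For a Dirichlet(a₁,…,a_K) with all aᵢ > 1, the mode has j-th component (aⱼ − 1)/(Σaᵢ − K).
Here Σaᵢ = 40 and K = 3, so p(yellow) = (14 − 1)/(40 − 3) = 13/37 ≈ 0.351.

MAP estimate of p(yellow) = 0.351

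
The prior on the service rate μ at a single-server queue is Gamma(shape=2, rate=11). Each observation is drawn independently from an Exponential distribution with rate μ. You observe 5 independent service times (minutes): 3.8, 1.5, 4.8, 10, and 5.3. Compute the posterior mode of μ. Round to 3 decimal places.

μ̂_MAP = 0.165

The Exponential(rate=μ) likelihood is ∝ μ^n e^(−μΣtᵢ). Here n = 5 and Σtᵢ = 3.8 + 1.5 + 4.8 + 10 + 5.3 = 25.4.
Posterior ∝ μe^(−11μ) · μ^5e^(−25.4μ) = μ^6e^(−36.4μ), i.e. Gamma(7, 36.4).
Mode = (a−1)/b = 6/36.4 ≈ 0.165.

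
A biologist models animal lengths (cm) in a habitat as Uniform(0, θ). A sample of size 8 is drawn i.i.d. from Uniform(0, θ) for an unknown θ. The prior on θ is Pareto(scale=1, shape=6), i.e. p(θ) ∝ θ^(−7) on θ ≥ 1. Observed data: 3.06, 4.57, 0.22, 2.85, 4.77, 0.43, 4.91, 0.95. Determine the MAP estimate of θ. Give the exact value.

The Uniform(0, θ) likelihood is θ^(−n) for θ ≥ max(xᵢ), zero otherwise. Here max(xᵢ) = 4.91.
Posterior ∝ θ^(−7) · θ^(−8) = θ^(−15) on θ ≥ max(1, 4.91) = 4.91.
This density is strictly decreasing in θ, so the posterior mode lies at the lower boundary of the support.

θ̂_MAP = 4.91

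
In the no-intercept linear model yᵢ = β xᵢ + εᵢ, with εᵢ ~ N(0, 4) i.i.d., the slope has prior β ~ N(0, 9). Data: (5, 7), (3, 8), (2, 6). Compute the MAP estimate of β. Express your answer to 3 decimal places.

β̂_MAP = 1.847

log p(β | y) = −Σ(yᵢ − βxᵢ)²/(2·4) − β²/(2·9) + const.
Setting the derivative to zero: Σxᵢ(yᵢ − βxᵢ)/4 − β/9 = 0, so β = Σxᵢyᵢ / (Σxᵢ² + σ²/τ²).
Σxᵢyᵢ = 5·7 + 3·8 + 2·6 = 71; Σxᵢ² = 38; σ²/τ² = 4/9.
β̂_MAP = 71 / (38 + 4/9) = 71/(346/9) = 639/346 ≈ 1.847.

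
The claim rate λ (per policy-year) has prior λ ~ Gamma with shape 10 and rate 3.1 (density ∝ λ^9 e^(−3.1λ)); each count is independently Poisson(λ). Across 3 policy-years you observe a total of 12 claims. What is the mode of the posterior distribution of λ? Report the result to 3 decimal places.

λ̂_MAP = 3.443

Σxᵢ = 12, n = 3.
Posterior ∝ λ^9e^(−3.1λ) · λ^12e^(−3λ) = λ^21e^(−6.1λ), i.e. Gamma(shape=22, rate=6.1).
The mode of a Gamma(a, b) with a ≥ 1 (shape–rate) is (a−1)/b = 21/6.1 ≈ 3.443.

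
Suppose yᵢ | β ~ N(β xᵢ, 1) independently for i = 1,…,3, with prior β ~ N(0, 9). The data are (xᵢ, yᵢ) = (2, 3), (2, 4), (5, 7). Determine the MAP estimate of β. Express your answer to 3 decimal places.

β̂_MAP = 1.480

log p(β | y) = −Σ(yᵢ − βxᵢ)²/(2·1) − β²/(2·9) + const.
Setting the derivative to zero: Σxᵢ(yᵢ − βxᵢ)/1 − β/9 = 0, so β = Σxᵢyᵢ / (Σxᵢ² + σ²/τ²).
Σxᵢyᵢ = 2·3 + 2·4 + 5·7 = 49; Σxᵢ² = 33; σ²/τ² = 1/9.
β̂_MAP = 49 / (33 + 1/9) = 49/(298/9) = 441/298 ≈ 1.480.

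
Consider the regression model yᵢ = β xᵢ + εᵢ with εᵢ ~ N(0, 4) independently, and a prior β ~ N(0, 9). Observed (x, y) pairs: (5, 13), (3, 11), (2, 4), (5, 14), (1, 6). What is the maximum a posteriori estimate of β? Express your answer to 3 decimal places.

β̂_MAP = 2.824

log p(β | y) = −Σ(yᵢ − βxᵢ)²/(2·4) − β²/(2·9) + const.
Setting the derivative to zero: Σxᵢ(yᵢ − βxᵢ)/4 − β/9 = 0, so β = Σxᵢyᵢ / (Σxᵢ² + σ²/τ²).
Σxᵢyᵢ = 5·13 + 3·11 + 2·4 + 5·14 + 1·6 = 182; Σxᵢ² = 64; σ²/τ² = 4/9.
β̂_MAP = 182 / (64 + 4/9) = 182/(580/9) = 819/290 ≈ 2.824.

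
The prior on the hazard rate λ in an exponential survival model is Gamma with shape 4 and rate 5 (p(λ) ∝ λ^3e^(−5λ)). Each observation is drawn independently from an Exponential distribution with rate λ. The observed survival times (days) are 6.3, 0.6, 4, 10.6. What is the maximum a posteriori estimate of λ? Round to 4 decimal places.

λ̂_MAP = 0.2642

The Exponential(rate=λ) likelihood is ∝ λ^n e^(−λΣtᵢ). Here n = 4 and Σtᵢ = 6.3 + 0.6 + 4 + 10.6 = 21.5.
Posterior ∝ λ^3e^(−5λ) · λ^4e^(−21.5λ) = λ^7e^(−26.5λ), i.e. Gamma(8, 26.5).
Mode = (a−1)/b = 7/26.5 ≈ 0.2642.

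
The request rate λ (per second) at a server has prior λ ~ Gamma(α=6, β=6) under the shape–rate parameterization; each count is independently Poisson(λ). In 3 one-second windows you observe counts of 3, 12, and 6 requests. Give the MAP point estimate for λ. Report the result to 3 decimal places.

Σxᵢ = 3+12+6 = 21, with n = 3.
Posterior ∝ λ^5e^(−6λ) · λ^21e^(−3λ) = λ^26e^(−9λ), i.e. Gamma(shape=27, rate=9).
The mode of a Gamma(a, b) with a ≥ 1 (shape–rate) is (a−1)/b = 26/9 ≈ 2.889.

λ̂_MAP = 2.889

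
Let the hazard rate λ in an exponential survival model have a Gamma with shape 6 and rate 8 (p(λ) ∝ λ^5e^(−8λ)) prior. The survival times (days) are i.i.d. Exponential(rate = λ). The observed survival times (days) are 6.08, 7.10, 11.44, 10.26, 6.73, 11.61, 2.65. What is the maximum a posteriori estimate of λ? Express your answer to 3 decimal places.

The Exponential(rate=λ) likelihood is ∝ λ^n e^(−λΣtᵢ). Here n = 7 and Σtᵢ = 6.08 + 7.10 + 11.44 + 10.26 + 6.73 + 11.61 + 2.65 = 55.87.
Posterior ∝ λ^5e^(−8λ) · λ^7e^(−55.87λ) = λ^12e^(−63.87λ), i.e. Gamma(13, 63.87).
Mode = (a−1)/b = 12/63.87 ≈ 0.188.

λ̂_MAP = 0.188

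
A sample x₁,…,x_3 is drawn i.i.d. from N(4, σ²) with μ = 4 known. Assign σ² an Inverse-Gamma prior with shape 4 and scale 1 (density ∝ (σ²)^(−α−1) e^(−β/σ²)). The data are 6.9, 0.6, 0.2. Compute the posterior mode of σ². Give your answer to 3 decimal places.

σ̂²_MAP = 2.801

Sum of squared deviations about the known mean: SS = (6.9−4)² + (0.6−4)² + (0.2−4)² = 34.41.
The Normal likelihood contributes (σ²)^(−n/2) exp(−SS/(2σ²)), so the posterior is Inverse-Gamma(α + n/2, β + SS/2) = Inverse-Gamma(5.5, 18.205).
The mode of Inverse-Gamma(a, b) is b/(a+1) = 18.205/6.5 ≈ 2.801.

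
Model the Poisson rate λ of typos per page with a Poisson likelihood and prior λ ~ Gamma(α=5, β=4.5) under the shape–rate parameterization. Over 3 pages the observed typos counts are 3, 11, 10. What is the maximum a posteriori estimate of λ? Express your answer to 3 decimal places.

Σxᵢ = 3+11+10 = 24, with n = 3.
Posterior ∝ λ^4e^(−4.5λ) · λ^24e^(−3λ) = λ^28e^(−7.5λ), i.e. Gamma(shape=29, rate=7.5).
The mode of a Gamma(a, b) with a ≥ 1 (shape–rate) is (a−1)/b = 28/7.5 ≈ 3.733.

λ̂_MAP = 3.733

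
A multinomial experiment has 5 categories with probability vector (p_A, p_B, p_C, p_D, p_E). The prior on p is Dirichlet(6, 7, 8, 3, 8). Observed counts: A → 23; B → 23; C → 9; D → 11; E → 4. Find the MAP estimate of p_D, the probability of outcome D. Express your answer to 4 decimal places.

The posterior is Dirichlet(αᵢ + nᵢ) = Dirichlet(29, 30, 17, 14, 12).
For a Dirichlet(a₁,…,a_K) with all aᵢ > 1, the mode has j-th component (aⱼ − 1)/(Σaᵢ − K).
Here Σaᵢ = 102 and K = 5, so p_D = (14 − 1)/(102 − 5) = 13/97 ≈ 0.1340.

MAP estimate of p_D = 0.1340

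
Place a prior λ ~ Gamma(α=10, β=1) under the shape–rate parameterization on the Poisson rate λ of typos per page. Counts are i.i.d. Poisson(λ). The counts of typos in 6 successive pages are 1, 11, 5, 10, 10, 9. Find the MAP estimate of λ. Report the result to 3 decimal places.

λ̂_MAP = 7.857

Σxᵢ = 1+11+5+10+10+9 = 46, with n = 6.
Posterior ∝ λ^9e^(−1λ) · λ^46e^(−6λ) = λ^55e^(−7λ), i.e. Gamma(shape=56, rate=7).
The mode of a Gamma(a, b) with a ≥ 1 (shape–rate) is (a−1)/b = 55/7 ≈ 7.857.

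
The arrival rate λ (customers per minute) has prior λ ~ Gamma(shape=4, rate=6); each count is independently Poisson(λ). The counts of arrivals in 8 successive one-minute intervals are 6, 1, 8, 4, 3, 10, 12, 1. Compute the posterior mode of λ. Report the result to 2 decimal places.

Σxᵢ = 6+1+8+4+3+10+12+1 = 45, with n = 8.
Posterior ∝ λ^3e^(−6λ) · λ^45e^(−8λ) = λ^48e^(−14λ), i.e. Gamma(shape=49, rate=14).
The mode of a Gamma(a, b) with a ≥ 1 (shape–rate) is (a−1)/b = 48/14 ≈ 3.43.

λ̂_MAP = 3.43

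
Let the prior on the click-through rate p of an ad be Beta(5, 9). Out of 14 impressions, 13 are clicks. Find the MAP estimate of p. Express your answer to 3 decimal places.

Prior: Beta(5, 9).
Data: 13 successes in 14 trials. The binomial likelihood contributes p^13(1−p)^1, so the posterior is Beta(5+13, 9+1) = Beta(18, 10).
For Beta(a, b) with a, b > 1 the mode is (a−1)/(a+b−2) = 17/26 ≈ 0.654.

p̂_MAP = 0.654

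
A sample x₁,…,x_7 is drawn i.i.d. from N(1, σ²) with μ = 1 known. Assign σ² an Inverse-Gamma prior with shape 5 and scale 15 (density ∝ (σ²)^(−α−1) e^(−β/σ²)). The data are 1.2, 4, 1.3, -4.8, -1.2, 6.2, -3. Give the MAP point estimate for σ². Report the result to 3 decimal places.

σ̂²_MAP = 6.350

Sum of squared deviations about the known mean: SS = (1.2−1)² + (4−1)² + (1.3−1)² + (-4.8−1)² + (-1.2−1)² + (6.2−1)² + (-3−1)² = 90.65.
The Normal likelihood contributes (σ²)^(−n/2) exp(−SS/(2σ²)), so the posterior is Inverse-Gamma(α + n/2, β + SS/2) = Inverse-Gamma(8.5, 60.325).
The mode of Inverse-Gamma(a, b) is b/(a+1) = 60.325/9.5 ≈ 6.350.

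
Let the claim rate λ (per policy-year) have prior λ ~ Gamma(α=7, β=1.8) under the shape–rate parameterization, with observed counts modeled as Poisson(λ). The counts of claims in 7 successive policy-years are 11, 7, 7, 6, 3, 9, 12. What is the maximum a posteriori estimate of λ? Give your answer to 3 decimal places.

λ̂_MAP = 6.932

Σxᵢ = 11+7+7+6+3+9+12 = 55, with n = 7.
Posterior ∝ λ^6e^(−1.8λ) · λ^55e^(−7λ) = λ^61e^(−8.8λ), i.e. Gamma(shape=62, rate=8.8).
The mode of a Gamma(a, b) with a ≥ 1 (shape–rate) is (a−1)/b = 61/8.8 ≈ 6.932.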